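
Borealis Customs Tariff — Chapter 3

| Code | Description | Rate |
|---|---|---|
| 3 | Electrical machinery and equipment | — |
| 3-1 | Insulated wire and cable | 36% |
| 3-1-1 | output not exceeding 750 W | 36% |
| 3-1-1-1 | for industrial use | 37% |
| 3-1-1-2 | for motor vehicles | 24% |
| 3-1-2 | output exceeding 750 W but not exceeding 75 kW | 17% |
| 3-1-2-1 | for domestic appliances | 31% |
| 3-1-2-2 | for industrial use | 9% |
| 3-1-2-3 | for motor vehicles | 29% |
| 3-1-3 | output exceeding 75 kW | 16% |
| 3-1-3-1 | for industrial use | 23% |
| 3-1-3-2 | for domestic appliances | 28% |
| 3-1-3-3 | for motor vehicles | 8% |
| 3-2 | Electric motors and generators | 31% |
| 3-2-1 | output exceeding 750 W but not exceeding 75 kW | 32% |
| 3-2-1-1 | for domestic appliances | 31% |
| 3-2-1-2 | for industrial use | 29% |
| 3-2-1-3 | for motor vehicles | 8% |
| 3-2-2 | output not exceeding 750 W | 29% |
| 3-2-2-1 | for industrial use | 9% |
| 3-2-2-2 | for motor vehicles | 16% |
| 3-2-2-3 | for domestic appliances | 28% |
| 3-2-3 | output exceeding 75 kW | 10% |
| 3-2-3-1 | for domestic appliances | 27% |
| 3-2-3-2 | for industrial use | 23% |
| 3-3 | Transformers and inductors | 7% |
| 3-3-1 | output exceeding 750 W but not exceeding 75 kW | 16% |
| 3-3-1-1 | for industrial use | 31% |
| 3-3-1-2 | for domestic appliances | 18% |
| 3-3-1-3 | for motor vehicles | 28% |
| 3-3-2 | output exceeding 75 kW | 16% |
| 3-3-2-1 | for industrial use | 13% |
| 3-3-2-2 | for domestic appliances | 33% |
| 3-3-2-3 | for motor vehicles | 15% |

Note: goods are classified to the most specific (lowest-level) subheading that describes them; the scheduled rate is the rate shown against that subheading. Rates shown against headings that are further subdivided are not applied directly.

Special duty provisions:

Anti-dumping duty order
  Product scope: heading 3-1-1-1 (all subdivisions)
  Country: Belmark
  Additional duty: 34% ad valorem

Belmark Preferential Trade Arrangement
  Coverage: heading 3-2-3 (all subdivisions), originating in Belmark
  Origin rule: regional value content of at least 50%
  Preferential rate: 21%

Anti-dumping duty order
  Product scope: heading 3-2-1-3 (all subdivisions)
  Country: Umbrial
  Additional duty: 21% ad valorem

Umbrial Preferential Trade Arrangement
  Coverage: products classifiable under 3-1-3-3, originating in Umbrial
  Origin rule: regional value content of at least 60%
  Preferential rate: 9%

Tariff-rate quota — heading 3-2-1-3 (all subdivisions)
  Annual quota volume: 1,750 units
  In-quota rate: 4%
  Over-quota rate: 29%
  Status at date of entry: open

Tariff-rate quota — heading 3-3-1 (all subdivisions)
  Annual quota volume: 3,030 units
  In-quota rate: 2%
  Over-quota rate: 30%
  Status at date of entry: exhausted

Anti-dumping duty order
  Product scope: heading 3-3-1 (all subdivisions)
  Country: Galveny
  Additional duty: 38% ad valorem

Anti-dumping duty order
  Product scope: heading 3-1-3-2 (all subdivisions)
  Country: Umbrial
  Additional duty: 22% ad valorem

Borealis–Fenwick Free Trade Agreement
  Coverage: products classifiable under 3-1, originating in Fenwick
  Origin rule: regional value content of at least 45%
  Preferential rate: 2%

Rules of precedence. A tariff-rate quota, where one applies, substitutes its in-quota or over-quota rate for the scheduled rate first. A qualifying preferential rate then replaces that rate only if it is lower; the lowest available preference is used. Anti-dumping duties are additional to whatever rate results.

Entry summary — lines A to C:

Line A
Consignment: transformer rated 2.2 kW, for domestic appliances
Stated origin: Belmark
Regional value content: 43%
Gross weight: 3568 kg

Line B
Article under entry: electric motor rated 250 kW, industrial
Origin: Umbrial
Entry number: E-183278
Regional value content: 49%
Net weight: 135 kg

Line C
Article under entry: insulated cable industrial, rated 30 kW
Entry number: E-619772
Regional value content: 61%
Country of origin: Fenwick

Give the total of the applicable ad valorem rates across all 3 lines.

Line A: transformer → 3-3; rated 2.2 kW → 3-3-1; for domestic appliances → 3-3-1-2. Scheduled 18%. quota on 3-3-1 exhausted → over-quota 30%; Belmark agreement on 3-2-3: 3-3-1-2 not covered. → 30%.
Line B: electric motor → 3-2; rated 250 kW → 3-2-3; industrial → 3-2-3-2. Scheduled 23%. Umbrial agreement on 3-1-3-3: 3-2-3-2 not covered. → 23%.
Line C: insulated cable → 3-1; rated 30 kW → 3-1-2; industrial → 3-1-2-2. Scheduled 9%. Fenwick agreement on 3-1: RVC ≥ 45% → 2% available; preferential 2%. → 2%.
Sum: 30% + 23% + 2% = 55%.

55%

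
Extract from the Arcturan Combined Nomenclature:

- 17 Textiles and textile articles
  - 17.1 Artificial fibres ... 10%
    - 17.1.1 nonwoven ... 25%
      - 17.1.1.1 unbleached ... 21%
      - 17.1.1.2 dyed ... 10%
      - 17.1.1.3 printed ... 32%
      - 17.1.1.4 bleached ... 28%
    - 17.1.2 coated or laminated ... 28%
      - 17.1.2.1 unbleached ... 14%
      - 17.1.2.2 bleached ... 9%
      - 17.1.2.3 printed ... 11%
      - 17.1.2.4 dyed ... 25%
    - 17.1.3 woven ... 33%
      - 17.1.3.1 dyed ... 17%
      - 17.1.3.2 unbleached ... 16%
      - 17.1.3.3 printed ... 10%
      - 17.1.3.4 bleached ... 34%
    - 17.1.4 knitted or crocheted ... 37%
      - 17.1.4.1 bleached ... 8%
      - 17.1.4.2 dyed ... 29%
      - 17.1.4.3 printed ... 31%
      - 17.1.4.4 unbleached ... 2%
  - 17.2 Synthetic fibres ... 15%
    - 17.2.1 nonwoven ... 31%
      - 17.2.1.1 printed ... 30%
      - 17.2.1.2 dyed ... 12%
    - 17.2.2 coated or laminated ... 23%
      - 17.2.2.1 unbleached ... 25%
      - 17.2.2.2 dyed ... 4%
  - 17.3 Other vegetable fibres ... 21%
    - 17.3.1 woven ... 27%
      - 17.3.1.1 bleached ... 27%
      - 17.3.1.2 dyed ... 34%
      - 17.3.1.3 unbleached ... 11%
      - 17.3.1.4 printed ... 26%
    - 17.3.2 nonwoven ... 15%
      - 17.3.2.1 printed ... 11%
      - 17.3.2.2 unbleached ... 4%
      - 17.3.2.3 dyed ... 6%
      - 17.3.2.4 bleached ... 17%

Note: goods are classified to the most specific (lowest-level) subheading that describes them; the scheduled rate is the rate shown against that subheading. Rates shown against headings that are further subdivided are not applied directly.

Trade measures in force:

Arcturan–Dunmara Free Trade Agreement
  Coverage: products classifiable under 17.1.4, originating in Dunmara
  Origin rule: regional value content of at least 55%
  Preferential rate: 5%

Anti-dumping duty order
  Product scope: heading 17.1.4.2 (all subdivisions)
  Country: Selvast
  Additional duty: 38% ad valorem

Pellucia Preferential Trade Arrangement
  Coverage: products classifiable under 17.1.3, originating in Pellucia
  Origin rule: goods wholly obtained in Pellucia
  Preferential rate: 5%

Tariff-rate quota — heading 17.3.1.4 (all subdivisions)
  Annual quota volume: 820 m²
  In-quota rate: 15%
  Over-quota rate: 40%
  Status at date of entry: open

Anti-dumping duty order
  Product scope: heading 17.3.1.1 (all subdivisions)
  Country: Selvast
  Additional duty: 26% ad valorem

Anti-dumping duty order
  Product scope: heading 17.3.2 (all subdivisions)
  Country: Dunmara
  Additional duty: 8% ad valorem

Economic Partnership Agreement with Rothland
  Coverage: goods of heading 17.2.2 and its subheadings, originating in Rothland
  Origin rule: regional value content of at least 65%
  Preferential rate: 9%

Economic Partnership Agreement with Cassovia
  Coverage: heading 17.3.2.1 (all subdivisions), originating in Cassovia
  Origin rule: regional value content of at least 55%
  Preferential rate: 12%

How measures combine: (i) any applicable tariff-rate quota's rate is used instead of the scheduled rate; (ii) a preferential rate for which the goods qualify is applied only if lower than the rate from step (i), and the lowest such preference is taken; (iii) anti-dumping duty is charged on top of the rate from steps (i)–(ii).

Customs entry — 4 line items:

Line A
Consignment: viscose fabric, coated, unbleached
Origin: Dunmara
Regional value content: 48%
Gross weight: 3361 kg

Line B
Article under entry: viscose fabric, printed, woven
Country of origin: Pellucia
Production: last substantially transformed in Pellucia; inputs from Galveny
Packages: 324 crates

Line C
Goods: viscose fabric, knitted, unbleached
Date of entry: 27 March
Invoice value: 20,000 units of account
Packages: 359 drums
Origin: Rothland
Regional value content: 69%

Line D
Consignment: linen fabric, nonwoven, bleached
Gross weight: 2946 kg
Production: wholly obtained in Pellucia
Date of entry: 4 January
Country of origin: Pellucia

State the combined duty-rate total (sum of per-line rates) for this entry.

Line A: viscose → 17.1; coated → 17.1.2; unbleached → 17.1.2.1. Scheduled 14%. Dunmara agreement on 17.1.4: 17.1.2.1 not covered. → 14%.
Line B: viscose → 17.1; woven → 17.1.3; printed → 17.1.3.3. Scheduled 10%. Pellucia agreement on 17.1.3: not wholly obtained. → 10%.
Line C: viscose → 17.1; knitted → 17.1.4; unbleached → 17.1.4.4. Scheduled 2%. Rothland agreement on 17.2.2: 17.1.4.4 not covered. → 2%.
Line D: linen → 17.3; nonwoven → 17.3.2; bleached → 17.3.2.4. Scheduled 17%. Pellucia agreement on 17.1.3: 17.3.2.4 not covered. → 17%.
Sum: 14% + 10% + 2% + 17% = 43%.

43%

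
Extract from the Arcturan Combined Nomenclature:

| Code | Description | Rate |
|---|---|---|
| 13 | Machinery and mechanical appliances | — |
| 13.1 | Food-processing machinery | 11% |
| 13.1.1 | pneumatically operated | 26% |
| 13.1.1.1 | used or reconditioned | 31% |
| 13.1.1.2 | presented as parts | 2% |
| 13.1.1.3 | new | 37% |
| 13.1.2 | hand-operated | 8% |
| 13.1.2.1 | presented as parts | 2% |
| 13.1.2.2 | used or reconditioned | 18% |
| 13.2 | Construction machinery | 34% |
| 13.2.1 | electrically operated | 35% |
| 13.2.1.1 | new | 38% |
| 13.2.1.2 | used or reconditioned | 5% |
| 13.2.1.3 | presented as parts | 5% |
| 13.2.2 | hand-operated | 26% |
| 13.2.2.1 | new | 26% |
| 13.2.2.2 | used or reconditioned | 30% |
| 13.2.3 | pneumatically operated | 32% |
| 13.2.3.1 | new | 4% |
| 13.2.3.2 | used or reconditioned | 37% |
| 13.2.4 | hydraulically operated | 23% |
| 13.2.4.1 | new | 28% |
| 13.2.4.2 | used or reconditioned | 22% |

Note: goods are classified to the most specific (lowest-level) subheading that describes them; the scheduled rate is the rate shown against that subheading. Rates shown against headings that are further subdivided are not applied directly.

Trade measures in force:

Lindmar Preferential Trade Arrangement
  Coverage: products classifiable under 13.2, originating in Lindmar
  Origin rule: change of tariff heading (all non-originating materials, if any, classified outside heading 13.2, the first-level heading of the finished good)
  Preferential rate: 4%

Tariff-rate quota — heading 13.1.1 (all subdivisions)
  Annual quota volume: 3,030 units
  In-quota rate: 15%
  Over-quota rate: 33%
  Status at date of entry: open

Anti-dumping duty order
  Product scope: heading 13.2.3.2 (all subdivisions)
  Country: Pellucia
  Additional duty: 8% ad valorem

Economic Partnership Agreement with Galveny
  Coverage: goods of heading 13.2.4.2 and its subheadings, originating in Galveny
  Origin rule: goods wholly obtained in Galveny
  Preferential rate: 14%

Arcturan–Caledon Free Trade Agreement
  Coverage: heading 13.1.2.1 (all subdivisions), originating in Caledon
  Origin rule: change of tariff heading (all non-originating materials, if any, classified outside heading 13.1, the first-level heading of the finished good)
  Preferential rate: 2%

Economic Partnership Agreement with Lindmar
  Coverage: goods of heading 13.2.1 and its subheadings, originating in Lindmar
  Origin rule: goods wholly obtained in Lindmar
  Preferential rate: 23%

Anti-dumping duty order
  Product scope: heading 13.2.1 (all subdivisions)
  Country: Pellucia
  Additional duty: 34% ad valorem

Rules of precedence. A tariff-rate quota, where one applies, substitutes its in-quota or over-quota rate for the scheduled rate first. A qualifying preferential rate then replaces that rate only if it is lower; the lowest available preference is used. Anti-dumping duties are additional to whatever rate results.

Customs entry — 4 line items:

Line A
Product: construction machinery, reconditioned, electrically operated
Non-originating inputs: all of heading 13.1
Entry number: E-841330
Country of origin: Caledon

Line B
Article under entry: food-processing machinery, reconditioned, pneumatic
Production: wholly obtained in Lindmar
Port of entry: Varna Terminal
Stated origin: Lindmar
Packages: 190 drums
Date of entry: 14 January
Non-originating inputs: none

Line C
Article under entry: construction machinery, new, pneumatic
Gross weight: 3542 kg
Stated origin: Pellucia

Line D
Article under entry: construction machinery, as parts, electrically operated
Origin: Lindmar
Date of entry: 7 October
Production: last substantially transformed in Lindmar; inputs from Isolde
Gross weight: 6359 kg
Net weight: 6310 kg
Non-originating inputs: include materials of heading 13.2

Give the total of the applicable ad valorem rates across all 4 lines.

29%

Line A: construction → 13.2; electrically operated → 13.2.1; reconditioned → 13.2.1.2. Scheduled 5%. Caledon agreement on 13.1.2.1: 13.2.1.2 not covered. → 5%.
Line B: food-processing → 13.1; pneumatic → 13.1.1; reconditioned → 13.1.1.1. Scheduled 31%. quota on 13.1.1 open → in-quota 15%; Lindmar agreement on 13.2: 13.1.1.1 not covered; Lindmar agreement on 13.2.1: 13.1.1.1 not covered. → 15%.
Line C: construction → 13.2; pneumatic → 13.2.3; new → 13.2.3.1. Scheduled 4%. No special measure applies. → 4%.
Line D: construction → 13.2; electrically operated → 13.2.1; as parts → 13.2.1.3. Scheduled 5%. Lindmar agreement on 13.2: CTH not met; Lindmar agreement on 13.2.1: not wholly obtained. → 5%.
Sum: 5% + 15% + 4% + 5% = 29%.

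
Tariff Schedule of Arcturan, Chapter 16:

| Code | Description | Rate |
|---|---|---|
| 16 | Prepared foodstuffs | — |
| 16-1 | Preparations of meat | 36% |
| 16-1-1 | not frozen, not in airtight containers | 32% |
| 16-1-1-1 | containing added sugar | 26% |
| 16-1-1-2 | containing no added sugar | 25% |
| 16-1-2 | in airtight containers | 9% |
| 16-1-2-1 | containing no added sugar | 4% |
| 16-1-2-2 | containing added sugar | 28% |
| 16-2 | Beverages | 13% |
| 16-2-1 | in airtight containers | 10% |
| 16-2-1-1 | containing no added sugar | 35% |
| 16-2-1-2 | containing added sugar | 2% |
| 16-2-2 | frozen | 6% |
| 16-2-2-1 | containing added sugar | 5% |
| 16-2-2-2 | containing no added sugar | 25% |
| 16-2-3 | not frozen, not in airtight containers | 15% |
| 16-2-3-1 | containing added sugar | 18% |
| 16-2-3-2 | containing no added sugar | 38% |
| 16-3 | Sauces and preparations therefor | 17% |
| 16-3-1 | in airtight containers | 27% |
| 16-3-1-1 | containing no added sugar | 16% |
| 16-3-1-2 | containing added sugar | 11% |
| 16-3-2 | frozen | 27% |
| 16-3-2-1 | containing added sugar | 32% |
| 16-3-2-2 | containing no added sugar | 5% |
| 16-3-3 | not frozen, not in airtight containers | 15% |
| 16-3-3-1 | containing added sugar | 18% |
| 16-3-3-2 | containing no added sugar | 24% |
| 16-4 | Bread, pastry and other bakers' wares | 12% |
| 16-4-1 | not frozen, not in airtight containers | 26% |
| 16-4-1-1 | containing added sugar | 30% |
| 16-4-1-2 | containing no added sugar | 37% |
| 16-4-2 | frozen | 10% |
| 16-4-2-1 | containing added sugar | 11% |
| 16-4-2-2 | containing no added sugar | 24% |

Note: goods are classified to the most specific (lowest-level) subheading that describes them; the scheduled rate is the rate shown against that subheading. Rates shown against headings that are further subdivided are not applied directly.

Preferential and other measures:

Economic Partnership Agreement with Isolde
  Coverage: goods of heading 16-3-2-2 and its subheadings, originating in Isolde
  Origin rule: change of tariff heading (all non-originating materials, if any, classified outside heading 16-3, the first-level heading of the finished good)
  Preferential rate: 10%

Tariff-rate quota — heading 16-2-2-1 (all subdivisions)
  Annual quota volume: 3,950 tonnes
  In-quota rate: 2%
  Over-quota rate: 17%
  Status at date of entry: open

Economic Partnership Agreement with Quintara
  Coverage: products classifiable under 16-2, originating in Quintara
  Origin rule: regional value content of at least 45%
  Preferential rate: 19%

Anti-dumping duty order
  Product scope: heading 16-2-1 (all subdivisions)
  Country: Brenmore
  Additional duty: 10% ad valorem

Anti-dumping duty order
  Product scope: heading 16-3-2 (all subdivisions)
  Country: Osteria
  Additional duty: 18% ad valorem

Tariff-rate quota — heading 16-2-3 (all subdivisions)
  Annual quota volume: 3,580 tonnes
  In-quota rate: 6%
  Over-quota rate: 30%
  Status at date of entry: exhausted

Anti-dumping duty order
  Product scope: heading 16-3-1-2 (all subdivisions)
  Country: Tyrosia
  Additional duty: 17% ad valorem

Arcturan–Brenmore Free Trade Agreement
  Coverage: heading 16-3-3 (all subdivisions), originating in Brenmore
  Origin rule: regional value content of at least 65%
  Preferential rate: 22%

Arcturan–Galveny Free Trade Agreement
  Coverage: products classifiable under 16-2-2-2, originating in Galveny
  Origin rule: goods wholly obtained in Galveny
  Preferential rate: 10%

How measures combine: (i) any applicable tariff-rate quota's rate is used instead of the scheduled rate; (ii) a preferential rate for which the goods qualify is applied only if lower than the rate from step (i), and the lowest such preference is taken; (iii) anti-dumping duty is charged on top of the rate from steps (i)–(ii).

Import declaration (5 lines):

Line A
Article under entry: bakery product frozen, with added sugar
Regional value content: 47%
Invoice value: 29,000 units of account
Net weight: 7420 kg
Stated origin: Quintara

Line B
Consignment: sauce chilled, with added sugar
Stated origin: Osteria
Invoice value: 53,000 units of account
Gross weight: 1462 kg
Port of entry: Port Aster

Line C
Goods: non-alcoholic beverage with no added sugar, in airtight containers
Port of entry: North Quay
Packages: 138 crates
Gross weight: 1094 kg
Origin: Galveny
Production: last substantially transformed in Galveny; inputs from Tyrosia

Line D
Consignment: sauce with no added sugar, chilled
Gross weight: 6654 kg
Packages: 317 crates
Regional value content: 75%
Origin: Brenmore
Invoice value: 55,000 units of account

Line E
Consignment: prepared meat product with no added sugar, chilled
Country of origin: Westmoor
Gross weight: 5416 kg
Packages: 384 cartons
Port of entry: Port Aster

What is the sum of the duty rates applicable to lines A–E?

111%

Line A: bakery product → 16-4; frozen → 16-4-2; with added sugar → 16-4-2-1. Scheduled 11%. Quintara agreement on 16-2: 16-4-2-1 not covered. → 11%.
Line B: sauce → 16-3; chilled → 16-3-3; with added sugar → 16-3-3-1. Scheduled 18%. No special measure applies. → 18%.
Line C: non-alcoholic beverage → 16-2; in airtight containers → 16-2-1; with no added sugar → 16-2-1-1. Scheduled 35%. Galveny agreement on 16-2-2-2: 16-2-1-1 not covered. → 35%.
Line D: sauce → 16-3; chilled → 16-3-3; with no added sugar → 16-3-3-2. Scheduled 24%. Brenmore agreement on 16-3-3: RVC ≥ 65% → 22% available; preferential 22%. → 22%.
Line E: prepared meat product → 16-1; chilled → 16-1-1; with no added sugar → 16-1-1-2. Scheduled 25%. No special measure applies. → 25%.
Sum: 11% + 18% + 35% + 22% + 25% = 111%.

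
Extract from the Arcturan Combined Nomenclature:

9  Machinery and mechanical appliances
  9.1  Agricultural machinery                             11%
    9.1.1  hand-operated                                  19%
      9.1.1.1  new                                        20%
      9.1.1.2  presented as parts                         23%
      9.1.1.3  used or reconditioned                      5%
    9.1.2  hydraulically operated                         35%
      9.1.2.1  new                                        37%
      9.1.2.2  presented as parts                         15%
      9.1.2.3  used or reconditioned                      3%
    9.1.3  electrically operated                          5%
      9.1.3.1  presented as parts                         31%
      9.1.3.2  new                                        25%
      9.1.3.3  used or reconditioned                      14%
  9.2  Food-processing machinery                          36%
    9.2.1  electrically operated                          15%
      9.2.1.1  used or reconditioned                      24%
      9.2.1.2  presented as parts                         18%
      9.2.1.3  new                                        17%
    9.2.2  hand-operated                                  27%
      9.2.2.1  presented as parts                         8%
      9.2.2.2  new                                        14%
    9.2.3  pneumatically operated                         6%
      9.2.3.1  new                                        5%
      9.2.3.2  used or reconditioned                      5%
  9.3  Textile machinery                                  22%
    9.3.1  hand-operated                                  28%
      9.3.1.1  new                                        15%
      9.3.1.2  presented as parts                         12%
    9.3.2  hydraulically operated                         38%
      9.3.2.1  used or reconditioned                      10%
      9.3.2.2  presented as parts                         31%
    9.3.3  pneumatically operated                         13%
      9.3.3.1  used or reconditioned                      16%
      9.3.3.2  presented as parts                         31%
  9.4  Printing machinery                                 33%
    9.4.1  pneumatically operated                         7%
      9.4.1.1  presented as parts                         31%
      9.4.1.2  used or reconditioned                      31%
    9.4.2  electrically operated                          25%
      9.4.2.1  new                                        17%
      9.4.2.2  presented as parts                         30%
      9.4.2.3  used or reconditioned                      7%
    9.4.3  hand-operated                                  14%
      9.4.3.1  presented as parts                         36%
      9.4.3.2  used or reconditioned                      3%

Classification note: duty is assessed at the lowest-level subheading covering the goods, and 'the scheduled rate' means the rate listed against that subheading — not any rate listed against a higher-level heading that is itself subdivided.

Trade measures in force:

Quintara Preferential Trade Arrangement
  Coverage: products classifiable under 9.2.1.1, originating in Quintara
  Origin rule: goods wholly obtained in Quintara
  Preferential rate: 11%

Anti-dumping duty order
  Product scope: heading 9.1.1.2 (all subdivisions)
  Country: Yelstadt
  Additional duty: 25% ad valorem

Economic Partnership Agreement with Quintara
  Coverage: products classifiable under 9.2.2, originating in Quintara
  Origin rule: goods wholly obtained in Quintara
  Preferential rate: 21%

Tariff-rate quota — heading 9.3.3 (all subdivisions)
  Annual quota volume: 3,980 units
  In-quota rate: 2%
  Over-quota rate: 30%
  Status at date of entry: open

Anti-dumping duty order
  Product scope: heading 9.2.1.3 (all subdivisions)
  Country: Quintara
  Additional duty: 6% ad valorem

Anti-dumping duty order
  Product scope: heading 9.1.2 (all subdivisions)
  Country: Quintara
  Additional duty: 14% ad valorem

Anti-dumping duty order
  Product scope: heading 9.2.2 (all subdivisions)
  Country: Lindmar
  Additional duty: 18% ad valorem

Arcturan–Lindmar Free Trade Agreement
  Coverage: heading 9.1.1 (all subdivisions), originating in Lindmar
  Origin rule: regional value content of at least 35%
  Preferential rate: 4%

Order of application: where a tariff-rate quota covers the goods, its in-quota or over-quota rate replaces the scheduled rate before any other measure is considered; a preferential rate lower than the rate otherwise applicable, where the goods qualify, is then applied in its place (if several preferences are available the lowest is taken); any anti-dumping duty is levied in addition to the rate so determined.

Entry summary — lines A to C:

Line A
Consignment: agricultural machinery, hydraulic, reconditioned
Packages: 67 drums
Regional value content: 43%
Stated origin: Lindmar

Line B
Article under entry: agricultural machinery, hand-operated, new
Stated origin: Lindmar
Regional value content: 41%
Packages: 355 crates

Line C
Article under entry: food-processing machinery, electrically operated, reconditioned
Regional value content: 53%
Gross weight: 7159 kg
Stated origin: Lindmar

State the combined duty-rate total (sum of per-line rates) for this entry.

31%

Line A: agricultural → 9.1; hydraulic → 9.1.2; reconditioned → 9.1.2.3. Scheduled 3%. Lindmar agreement on 9.1.1: 9.1.2.3 not covered. → 3%.
Line B: agricultural → 9.1; hand-operated → 9.1.1; new → 9.1.1.1. Scheduled 20%. Lindmar agreement on 9.1.1: RVC ≥ 35% → 4% available; preferential 4%. → 4%.
Line C: food-processing → 9.2; electrically operated → 9.2.1; reconditioned → 9.2.1.1. Scheduled 24%. Lindmar agreement on 9.1.1: 9.2.1.1 not covered. → 24%.
Sum: 3% + 4% + 24% = 31%.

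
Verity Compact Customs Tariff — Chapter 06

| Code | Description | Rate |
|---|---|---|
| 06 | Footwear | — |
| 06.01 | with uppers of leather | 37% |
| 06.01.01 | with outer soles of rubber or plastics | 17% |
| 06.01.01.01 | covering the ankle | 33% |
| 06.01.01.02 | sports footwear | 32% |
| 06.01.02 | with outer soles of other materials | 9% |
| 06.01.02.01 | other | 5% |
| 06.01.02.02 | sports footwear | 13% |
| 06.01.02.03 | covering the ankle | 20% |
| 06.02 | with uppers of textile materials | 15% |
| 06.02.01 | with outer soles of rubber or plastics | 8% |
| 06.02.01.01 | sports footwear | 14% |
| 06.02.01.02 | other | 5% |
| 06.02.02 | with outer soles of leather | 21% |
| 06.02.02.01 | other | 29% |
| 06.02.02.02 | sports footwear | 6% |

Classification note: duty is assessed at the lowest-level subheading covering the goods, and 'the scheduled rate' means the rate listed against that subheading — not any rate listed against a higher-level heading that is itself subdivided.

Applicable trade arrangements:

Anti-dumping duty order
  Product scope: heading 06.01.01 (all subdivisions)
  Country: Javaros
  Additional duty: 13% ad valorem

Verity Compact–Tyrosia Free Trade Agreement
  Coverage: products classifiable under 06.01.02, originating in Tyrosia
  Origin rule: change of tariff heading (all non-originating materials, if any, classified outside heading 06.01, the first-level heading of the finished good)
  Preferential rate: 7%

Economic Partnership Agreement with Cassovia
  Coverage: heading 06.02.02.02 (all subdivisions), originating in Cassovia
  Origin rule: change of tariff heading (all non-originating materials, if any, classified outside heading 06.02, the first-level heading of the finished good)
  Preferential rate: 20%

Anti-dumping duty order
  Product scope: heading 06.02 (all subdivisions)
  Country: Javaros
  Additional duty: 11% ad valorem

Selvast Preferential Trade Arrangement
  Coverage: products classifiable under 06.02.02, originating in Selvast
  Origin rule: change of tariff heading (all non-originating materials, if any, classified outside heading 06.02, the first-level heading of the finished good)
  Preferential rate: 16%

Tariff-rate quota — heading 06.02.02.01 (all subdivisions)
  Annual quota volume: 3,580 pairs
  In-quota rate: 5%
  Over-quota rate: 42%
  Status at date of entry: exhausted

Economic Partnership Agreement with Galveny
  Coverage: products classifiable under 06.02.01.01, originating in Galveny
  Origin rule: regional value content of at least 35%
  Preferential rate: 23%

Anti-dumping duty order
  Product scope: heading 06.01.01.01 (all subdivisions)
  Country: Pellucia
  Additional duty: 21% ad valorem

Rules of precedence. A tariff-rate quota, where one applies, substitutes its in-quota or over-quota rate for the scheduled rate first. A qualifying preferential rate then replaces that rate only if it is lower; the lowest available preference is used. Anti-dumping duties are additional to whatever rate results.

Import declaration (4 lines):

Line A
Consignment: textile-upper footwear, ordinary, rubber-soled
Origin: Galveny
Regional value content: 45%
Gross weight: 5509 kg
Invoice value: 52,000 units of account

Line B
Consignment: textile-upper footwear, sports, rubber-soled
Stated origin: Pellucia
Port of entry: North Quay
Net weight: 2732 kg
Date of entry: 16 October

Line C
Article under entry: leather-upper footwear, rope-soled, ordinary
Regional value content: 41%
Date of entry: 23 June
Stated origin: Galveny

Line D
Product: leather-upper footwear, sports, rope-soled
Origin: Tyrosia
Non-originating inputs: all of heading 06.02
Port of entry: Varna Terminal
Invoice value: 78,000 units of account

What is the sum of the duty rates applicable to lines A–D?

31%

Line A: textile-upper → 06.02; rubber-soled → 06.02.01; ordinary → 06.02.01.02. Scheduled 5%. Galveny agreement on 06.02.01.01: 06.02.01.02 not covered. → 5%.
Line B: textile-upper → 06.02; rubber-soled → 06.02.01; sports → 06.02.01.01. Scheduled 14%. No special measure applies. → 14%.
Line C: leather-upper → 06.01; rope-soled → 06.01.02; ordinary → 06.01.02.01. Scheduled 5%. Galveny agreement on 06.02.01.01: 06.01.02.01 not covered. → 5%.
Line D: leather-upper → 06.01; rope-soled → 06.01.02; sports → 06.01.02.02. Scheduled 13%. Tyrosia agreement on 06.01.02: CTH met → 7% available; preferential 7%. → 7%.
Sum: 5% + 14% + 5% + 7% = 31%.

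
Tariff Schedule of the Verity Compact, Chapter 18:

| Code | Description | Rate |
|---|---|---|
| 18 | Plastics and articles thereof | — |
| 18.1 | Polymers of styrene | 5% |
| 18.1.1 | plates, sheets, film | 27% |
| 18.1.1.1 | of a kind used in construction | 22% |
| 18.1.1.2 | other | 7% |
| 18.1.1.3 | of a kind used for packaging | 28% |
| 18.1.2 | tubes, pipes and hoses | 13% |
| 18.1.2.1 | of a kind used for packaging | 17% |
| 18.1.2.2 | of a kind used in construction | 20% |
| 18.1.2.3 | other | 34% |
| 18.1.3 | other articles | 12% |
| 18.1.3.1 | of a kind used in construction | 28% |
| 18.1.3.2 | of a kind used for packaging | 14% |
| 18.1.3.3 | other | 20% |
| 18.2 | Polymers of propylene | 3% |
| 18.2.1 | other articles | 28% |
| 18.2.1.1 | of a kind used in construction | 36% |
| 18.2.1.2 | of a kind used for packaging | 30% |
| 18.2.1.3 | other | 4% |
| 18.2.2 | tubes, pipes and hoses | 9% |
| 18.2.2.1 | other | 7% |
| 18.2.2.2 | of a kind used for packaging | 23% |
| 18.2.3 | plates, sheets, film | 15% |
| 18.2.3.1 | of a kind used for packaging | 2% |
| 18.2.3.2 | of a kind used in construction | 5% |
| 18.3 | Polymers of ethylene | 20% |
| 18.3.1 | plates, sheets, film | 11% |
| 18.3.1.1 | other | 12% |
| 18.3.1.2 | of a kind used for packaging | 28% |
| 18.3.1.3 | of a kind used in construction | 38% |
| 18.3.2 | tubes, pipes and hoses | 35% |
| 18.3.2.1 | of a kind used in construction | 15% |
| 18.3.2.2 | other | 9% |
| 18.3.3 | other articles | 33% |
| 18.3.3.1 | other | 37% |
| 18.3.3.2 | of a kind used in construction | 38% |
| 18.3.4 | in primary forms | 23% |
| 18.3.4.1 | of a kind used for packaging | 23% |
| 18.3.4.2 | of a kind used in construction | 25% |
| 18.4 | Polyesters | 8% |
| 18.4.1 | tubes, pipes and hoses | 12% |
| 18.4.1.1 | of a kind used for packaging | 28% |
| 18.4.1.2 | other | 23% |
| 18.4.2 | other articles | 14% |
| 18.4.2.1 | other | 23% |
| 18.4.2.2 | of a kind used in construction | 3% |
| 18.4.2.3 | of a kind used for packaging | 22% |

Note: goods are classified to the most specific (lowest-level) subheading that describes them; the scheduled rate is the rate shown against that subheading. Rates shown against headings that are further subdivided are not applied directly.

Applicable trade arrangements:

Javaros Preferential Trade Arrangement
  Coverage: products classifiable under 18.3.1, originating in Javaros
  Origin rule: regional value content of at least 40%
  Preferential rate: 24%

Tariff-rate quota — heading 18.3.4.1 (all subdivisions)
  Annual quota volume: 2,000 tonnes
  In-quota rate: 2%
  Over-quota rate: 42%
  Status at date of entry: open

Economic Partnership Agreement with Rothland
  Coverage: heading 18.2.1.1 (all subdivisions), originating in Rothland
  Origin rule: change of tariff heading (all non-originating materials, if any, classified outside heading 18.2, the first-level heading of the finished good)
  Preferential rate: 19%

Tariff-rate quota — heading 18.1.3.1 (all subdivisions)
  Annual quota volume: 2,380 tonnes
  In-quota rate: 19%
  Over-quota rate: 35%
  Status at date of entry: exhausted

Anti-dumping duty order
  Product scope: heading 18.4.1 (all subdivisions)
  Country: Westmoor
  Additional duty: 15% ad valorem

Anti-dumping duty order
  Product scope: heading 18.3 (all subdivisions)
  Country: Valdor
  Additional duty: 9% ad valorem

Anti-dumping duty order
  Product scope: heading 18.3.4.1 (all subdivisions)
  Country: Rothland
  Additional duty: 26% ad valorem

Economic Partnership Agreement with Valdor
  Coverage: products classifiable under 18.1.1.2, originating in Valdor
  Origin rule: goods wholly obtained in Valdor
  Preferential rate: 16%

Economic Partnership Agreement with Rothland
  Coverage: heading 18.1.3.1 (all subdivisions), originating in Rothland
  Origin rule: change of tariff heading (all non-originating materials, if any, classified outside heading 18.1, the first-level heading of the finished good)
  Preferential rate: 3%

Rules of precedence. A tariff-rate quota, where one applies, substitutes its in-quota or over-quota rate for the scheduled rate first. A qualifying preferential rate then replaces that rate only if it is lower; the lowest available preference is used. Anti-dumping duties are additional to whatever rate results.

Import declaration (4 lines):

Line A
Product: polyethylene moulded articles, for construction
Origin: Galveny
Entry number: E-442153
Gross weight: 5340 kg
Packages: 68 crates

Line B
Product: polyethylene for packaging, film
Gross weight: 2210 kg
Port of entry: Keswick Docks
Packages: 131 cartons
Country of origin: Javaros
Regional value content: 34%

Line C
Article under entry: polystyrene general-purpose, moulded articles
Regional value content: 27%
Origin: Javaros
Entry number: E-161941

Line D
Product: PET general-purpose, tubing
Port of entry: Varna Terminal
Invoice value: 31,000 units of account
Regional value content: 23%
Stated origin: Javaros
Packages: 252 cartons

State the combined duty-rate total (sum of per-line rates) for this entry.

Line A: polyethylene → 18.3; moulded articles → 18.3.3; for construction → 18.3.3.2. Scheduled 38%. No special measure applies. → 38%.
Line B: polyethylene → 18.3; film → 18.3.1; for packaging → 18.3.1.2. Scheduled 28%. Javaros agreement on 18.3.1: RVC < 40%. → 28%.
Line C: polystyrene → 18.1; moulded articles → 18.1.3; general-purpose → 18.1.3.3. Scheduled 20%. Javaros agreement on 18.3.1: 18.1.3.3 not covered. → 20%.
Line D: PET → 18.4; tubing → 18.4.1; general-purpose → 18.4.1.2. Scheduled 23%. Javaros agreement on 18.3.1: 18.4.1.2 not covered. → 23%.
Sum: 38% + 28% + 20% + 23% = 109%.

109%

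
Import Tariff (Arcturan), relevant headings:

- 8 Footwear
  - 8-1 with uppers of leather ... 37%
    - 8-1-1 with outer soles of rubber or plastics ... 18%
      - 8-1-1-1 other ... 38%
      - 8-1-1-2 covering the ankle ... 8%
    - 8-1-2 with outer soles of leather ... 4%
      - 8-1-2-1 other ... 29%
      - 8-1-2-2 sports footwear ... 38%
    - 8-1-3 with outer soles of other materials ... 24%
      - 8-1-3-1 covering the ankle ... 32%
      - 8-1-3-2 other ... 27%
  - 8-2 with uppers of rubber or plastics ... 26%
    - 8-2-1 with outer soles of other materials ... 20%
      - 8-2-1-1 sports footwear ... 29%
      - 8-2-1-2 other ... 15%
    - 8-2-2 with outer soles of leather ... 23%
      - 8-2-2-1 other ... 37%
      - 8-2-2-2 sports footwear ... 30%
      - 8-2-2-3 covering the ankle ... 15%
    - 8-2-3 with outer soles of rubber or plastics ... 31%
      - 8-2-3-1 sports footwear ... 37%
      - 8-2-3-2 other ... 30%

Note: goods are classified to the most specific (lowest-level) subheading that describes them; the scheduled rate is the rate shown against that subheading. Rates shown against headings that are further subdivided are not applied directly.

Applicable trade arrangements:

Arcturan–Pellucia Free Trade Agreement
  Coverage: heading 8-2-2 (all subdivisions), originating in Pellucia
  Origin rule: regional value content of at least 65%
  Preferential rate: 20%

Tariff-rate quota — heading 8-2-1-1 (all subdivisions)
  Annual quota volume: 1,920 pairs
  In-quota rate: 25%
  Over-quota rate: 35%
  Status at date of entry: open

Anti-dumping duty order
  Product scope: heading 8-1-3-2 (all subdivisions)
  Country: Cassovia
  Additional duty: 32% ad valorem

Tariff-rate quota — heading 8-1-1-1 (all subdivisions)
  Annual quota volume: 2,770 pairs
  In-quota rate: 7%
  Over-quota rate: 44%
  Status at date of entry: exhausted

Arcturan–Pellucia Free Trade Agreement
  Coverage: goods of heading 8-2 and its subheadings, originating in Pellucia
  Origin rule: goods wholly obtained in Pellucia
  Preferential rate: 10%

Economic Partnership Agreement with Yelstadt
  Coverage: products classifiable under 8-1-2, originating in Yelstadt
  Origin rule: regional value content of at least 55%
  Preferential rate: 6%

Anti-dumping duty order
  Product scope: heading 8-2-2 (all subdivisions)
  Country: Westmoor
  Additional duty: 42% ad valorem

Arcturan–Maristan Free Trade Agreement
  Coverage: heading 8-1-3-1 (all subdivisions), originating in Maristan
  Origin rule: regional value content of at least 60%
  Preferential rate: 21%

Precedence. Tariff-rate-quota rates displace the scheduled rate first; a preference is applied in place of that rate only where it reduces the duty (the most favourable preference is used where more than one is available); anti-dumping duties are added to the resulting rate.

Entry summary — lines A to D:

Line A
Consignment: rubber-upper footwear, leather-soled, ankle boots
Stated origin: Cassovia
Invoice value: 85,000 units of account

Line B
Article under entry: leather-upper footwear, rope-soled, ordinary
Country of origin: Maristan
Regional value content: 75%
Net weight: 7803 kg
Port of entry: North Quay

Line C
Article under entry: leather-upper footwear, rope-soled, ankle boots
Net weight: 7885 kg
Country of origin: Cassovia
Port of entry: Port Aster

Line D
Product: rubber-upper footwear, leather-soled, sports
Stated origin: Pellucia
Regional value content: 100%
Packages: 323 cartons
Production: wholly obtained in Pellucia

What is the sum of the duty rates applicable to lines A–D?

84%

Line A: rubber-upper → 8-2; leather-soled → 8-2-2; ankle boots → 8-2-2-3. Scheduled 15%. No special measure applies. → 15%.
Line B: leather-upper → 8-1; rope-soled → 8-1-3; ordinary → 8-1-3-2. Scheduled 27%. Maristan agreement on 8-1-3-1: 8-1-3-2 not covered. → 27%.
Line C: leather-upper → 8-1; rope-soled → 8-1-3; ankle boots → 8-1-3-1. Scheduled 32%. No special measure applies. → 32%.
Line D: rubber-upper → 8-2; leather-soled → 8-2-2; sports → 8-2-2-2. Scheduled 30%. Pellucia agreement on 8-2-2: RVC ≥ 65% → 20% available; Pellucia agreement on 8-2: wholly obtained → 10% available; preferential 10%. → 10%.
Sum: 15% + 27% + 32% + 10% = 84%.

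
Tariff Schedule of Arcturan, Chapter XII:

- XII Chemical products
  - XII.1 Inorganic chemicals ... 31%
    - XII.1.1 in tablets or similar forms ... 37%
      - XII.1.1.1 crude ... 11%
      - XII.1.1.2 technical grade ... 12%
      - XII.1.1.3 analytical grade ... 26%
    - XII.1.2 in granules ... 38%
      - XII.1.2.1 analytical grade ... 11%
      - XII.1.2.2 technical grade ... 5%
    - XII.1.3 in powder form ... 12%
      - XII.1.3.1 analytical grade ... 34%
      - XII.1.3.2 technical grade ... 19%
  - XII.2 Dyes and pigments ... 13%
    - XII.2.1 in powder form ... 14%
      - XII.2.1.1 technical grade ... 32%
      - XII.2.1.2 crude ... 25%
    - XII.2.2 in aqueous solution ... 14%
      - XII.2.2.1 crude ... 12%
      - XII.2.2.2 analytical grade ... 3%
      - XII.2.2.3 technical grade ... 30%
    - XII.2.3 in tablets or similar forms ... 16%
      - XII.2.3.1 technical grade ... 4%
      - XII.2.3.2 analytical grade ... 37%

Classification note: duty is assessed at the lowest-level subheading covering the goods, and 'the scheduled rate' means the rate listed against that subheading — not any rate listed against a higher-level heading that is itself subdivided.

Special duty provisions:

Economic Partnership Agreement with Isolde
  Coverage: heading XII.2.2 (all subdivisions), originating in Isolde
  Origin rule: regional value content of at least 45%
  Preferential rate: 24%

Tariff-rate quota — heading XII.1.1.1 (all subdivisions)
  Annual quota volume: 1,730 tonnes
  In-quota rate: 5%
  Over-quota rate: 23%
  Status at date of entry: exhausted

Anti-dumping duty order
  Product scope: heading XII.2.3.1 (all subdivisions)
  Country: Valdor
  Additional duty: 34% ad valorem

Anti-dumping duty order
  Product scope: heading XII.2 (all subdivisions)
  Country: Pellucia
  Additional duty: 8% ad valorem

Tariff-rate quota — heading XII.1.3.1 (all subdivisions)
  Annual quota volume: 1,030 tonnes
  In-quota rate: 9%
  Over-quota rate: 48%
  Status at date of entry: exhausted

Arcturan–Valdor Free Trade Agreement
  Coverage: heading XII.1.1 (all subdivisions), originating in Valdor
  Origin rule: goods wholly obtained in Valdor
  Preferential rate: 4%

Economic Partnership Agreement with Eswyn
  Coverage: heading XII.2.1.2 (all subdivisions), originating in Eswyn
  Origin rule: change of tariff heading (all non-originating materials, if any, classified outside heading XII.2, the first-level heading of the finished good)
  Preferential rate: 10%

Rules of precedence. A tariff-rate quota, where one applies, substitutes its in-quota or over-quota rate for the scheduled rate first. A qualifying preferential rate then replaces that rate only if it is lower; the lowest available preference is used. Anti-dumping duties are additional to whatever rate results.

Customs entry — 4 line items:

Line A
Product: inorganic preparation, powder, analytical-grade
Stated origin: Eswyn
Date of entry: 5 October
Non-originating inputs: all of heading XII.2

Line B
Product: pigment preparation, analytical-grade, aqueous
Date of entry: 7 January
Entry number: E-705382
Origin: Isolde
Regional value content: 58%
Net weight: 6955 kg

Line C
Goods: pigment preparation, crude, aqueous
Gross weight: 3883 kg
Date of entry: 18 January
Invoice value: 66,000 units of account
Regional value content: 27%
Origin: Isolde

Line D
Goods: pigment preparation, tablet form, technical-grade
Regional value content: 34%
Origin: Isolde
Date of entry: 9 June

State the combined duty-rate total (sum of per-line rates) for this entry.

67%

Line A: inorganic → XII.1; powder → XII.1.3; analytical-grade → XII.1.3.1. Scheduled 34%. quota on XII.1.3.1 exhausted → over-quota 48%; Eswyn agreement on XII.2.1.2: XII.1.3.1 not covered. → 48%.
Line B: pigment → XII.2; aqueous → XII.2.2; analytical-grade → XII.2.2.2. Scheduled 3%. Isolde agreement on XII.2.2: RVC ≥ 45% → 24% available; preference 24% not lower than 3% → no reduction. → 3%.
Line C: pigment → XII.2; aqueous → XII.2.2; crude → XII.2.2.1. Scheduled 12%. Isolde agreement on XII.2.2: RVC < 45%. → 12%.
Line D: pigment → XII.2; tablet form → XII.2.3; technical-grade → XII.2.3.1. Scheduled 4%. Isolde agreement on XII.2.2: XII.2.3.1 not covered. → 4%.
Sum: 48% + 3% + 12% + 4% = 67%.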